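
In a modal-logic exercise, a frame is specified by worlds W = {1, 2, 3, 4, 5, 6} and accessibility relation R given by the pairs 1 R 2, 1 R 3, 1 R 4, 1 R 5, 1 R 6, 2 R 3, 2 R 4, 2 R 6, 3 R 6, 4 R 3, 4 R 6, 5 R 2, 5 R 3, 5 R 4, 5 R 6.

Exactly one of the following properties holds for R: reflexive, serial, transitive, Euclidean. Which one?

transitive

Reflexive: no — 1 is not related to itself.
Serial: no — 6 has no R-successor.
Transitive: yes — every two-step R-path is closed by a direct edge.
Euclidean: no — 1 R 2 and 1 R 5, but not 2 R 5.
Only transitive holds.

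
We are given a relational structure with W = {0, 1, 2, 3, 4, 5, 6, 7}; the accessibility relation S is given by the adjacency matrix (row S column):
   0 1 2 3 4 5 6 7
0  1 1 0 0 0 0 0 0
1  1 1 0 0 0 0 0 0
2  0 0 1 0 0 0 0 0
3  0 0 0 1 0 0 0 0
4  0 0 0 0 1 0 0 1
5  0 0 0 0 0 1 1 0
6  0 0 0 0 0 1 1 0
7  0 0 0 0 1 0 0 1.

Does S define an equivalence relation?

Reflexive: yes — every world is S-related to itself.
Symmetric: yes — every pair in S has its reverse in S.
Transitive: yes — every two-step S-path is closed by a direct edge.
So S is an equivalence relation.

Yes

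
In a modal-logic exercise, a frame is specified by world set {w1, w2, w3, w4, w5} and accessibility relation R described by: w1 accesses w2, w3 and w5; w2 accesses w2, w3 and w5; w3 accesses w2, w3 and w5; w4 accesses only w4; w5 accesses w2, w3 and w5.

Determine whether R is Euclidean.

Yes

Euclidean: yes — any two successors of a common world are R-related.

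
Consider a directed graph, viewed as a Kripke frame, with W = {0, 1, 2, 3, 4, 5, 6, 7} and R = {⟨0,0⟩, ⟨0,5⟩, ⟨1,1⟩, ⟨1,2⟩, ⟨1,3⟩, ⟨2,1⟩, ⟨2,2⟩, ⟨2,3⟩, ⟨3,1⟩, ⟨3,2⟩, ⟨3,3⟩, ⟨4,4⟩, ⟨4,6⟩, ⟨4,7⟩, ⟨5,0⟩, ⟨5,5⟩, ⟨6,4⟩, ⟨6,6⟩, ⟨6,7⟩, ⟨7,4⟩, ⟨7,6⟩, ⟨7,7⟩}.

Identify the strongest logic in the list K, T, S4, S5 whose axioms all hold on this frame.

S5

Reflexive (axiom T): yes — every world is R-related to itself.
Transitive (axiom 4): yes — every two-step R-path is closed by a direct edge.
Euclidean (axiom 5): yes — any two successors of a common world are R-related.
So F validates K, T, S4, S5. The strongest is S5.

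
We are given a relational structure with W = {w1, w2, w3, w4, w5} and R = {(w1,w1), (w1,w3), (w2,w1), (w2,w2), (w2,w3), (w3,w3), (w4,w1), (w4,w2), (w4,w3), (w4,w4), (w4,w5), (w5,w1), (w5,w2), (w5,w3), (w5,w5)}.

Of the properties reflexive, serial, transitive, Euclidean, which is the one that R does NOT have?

Euclidean

Reflexive: yes — every world is R-related to itself.
Serial: yes — every world has a successor (e.g. w1 R w1).
Transitive: yes — every two-step R-path is closed by a direct edge.
Euclidean: no — w2 R w3 and w2 R w1, but not w3 R w1.
Only Euclidean fails.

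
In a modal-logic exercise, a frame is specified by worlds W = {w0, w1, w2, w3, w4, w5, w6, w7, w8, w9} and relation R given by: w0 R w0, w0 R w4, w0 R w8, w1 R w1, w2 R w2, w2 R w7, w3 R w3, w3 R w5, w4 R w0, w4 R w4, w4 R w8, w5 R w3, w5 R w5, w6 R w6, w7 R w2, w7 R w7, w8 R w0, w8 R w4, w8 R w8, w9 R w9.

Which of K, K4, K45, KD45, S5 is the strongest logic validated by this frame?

Transitive (axiom 4): yes — every two-step R-path is closed by a direct edge.
Euclidean (axiom 5): yes — any two successors of a common world are R-related.
Serial (axiom D): yes — every world has a successor (e.g. w0 R w0).
Reflexive (axiom T): yes — every world is R-related to itself.
So F validates K, K4, K45, KD45, S5. The strongest is S5.

S5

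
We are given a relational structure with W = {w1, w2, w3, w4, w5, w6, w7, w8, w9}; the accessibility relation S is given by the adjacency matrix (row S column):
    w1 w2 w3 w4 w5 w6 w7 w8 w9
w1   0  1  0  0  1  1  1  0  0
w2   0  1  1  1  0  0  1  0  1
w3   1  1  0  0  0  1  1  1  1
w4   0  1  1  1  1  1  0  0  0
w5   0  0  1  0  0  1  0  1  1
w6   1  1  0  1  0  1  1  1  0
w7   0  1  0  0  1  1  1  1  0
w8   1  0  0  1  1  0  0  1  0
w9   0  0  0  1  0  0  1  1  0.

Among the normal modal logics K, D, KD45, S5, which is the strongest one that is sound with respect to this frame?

D

Serial (axiom D): yes — every world has a successor (e.g. w1 S w2).
Euclidean (axiom 5): no — w1 S w2 and w1 S w5, but not w2 S w5.
Transitive (axiom 4): no — w1 S w2 and w2 S w3, but not w1 S w3.
Reflexive (axiom T): no — w1 is not related to itself.
So F validates K, D; KD45 would additionally require S to be Euclidean and transitive. The strongest is D.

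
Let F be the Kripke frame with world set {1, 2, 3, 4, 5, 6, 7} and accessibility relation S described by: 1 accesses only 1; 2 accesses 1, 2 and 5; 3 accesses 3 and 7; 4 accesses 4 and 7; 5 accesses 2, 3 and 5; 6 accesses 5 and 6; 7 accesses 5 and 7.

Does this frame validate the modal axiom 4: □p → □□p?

No

Axiom 4 corresponds to the accessibility relation being transitive.
Transitive: no — 2 S 5 and 5 S 3, but not 2 S 3.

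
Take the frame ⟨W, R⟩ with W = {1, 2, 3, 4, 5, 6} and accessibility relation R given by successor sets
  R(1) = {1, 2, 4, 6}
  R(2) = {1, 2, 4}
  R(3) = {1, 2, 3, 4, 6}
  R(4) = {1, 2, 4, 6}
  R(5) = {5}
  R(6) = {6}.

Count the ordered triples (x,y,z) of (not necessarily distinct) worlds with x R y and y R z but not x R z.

Enumerating: (2,1,6), (2,4,6).

2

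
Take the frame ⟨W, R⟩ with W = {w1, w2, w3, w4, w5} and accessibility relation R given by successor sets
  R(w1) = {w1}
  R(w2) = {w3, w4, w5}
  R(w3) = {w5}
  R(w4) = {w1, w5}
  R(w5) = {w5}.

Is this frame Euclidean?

Euclidean: no — w2 R w3 and w2 R w4, but not w3 R w4.

No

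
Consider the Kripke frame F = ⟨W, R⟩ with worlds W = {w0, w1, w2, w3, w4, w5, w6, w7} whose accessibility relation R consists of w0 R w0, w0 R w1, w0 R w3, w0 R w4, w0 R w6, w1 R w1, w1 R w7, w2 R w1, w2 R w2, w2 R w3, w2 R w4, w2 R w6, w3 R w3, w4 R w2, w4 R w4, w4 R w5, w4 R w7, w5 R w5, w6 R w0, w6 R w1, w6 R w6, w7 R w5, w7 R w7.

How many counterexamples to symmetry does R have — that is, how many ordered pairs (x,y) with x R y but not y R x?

11

Enumerating: (w0,w1), (w0,w3), (w0,w4), (w1,w7), (w2,w1), (w2,w3), (w2,w6), (w4,w5), (w4,w7), (w6,w1), (w7,w5).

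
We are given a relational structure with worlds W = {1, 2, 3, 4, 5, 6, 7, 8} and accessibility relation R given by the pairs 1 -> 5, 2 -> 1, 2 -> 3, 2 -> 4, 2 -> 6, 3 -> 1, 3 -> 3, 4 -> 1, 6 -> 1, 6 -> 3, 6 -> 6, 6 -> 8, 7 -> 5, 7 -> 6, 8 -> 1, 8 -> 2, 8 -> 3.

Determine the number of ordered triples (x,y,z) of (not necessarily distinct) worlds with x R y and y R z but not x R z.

12

Enumerating: (2,1,5), (2,6,8), (3,1,5), (4,1,5), (6,1,5), (6,8,2), (7,6,1), (7,6,3), (7,6,8), (8,1,5), (8,2,4), (8,2,6).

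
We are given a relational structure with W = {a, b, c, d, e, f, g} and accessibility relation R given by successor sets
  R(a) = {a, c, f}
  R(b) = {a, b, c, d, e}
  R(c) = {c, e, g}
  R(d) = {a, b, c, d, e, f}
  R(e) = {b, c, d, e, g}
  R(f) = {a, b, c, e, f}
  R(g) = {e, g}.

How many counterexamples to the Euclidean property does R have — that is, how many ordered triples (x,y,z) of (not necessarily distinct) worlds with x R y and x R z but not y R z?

36

Enumerating: (a,c,a), (a,c,f), (b,a,b), (b,a,d), (b,a,e), (b,c,a), (b,c,b), (b,c,d), (b,e,a), (c,g,c), (d,a,b), (d,a,d), … and 24 more.
Total: 36.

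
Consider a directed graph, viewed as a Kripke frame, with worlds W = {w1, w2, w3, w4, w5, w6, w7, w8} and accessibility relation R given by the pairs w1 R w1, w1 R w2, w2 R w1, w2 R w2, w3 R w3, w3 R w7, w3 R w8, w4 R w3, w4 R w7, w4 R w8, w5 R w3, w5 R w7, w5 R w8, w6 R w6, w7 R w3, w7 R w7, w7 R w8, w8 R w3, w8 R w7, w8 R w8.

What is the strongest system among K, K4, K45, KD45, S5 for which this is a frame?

KD45

Transitive (axiom 4): yes — every two-step R-path is closed by a direct edge.
Euclidean (axiom 5): yes — any two successors of a common world are R-related.
Serial (axiom D): yes — every world has a successor (e.g. w1 R w1).
Reflexive (axiom T): no — w4 is not related to itself.
So F validates K, K4, K45, KD45; S5 would additionally require R to be reflexive. The strongest is KD45.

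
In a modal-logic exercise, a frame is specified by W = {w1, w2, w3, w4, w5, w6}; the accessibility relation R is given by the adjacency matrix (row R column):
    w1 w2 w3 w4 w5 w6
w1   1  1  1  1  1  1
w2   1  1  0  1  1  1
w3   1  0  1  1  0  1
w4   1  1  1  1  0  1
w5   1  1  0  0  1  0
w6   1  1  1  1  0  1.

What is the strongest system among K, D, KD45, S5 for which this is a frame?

D

Serial (axiom D): yes — every world has a successor (e.g. w1 R w1).
Euclidean (axiom 5): no — w1 R w2 and w1 R w3, but not w2 R w3.
Transitive (axiom 4): no — w2 R w1 and w1 R w3, but not w2 R w3.
Reflexive (axiom T): yes — every world is R-related to itself.
So F validates K, D; KD45 would additionally require R to be Euclidean and transitive. The strongest is D.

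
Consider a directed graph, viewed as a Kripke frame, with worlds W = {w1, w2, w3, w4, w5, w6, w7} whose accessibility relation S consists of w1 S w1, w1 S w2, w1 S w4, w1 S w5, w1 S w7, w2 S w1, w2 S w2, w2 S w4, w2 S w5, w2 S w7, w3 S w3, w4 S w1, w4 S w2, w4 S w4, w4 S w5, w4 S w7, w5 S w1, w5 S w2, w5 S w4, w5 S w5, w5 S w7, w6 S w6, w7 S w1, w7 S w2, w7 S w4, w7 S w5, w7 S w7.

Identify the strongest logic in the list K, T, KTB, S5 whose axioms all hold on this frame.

Reflexive (axiom T): yes — every world is S-related to itself.
Symmetric (axiom B): yes — every pair in S has its reverse in S.
Euclidean (axiom 5): yes — any two successors of a common world are S-related.
So F validates K, T, KTB, S5. The strongest is S5.

S5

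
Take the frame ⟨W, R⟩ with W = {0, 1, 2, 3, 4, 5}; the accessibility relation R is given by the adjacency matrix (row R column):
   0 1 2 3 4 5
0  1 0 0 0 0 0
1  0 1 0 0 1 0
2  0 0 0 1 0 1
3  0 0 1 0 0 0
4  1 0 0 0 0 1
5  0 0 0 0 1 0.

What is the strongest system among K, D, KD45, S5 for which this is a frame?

D

Serial (axiom D): yes — every world has a successor (e.g. 0 R 0).
Euclidean (axiom 5): no — 2 R 3 and 2 R 5, but not 3 R 5.
Transitive (axiom 4): no — 1 R 4 and 4 R 0, but not 1 R 0.
Reflexive (axiom T): no — 2 is not related to itself.
So F validates K, D; KD45 would additionally require R to be Euclidean and transitive. The strongest is D.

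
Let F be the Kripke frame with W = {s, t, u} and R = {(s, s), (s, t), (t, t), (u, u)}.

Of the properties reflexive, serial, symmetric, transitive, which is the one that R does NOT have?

symmetric

Reflexive: yes — every world is R-related to itself.
Serial: yes — every world has a successor (e.g. s R s).
Symmetric: no — s R t but not t R s.
Transitive: yes — every two-step R-path is closed by a direct edge.
Only symmetric fails.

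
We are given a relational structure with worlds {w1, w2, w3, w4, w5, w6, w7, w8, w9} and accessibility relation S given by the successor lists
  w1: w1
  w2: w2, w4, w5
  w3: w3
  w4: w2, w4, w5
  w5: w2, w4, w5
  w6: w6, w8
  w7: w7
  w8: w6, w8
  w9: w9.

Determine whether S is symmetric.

Symmetric: yes — every pair in S has its reverse in S.

Yes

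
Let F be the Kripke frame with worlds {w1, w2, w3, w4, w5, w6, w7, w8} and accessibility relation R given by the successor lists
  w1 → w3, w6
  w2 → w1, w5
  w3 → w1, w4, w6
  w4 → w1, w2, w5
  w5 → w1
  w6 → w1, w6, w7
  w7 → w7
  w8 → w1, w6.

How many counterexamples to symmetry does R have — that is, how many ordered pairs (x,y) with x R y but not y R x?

11

Enumerating: (w2,w1), (w2,w5), (w3,w4), (w3,w6), (w4,w1), (w4,w2), (w4,w5), (w5,w1), (w6,w7), (w8,w1), (w8,w6).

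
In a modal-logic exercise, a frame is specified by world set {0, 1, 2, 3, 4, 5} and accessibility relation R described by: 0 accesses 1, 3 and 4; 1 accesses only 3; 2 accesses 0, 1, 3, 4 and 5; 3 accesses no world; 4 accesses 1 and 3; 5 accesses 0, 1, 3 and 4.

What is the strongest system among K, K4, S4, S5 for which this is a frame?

Transitive (axiom 4): yes — every two-step R-path is closed by a direct edge.
Reflexive (axiom T): no — 0 is not related to itself.
Euclidean (axiom 5): no — 0 R 1 and 0 R 4, but not 1 R 4.
So F validates K, K4; S4 would additionally require R to be reflexive. The strongest is K4.

K4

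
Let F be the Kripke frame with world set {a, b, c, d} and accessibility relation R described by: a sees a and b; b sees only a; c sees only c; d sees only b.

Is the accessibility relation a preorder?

No

Reflexive: no — b is not related to itself.
Transitive: no — d R b and b R a, but not d R a.
So R is not a preorder.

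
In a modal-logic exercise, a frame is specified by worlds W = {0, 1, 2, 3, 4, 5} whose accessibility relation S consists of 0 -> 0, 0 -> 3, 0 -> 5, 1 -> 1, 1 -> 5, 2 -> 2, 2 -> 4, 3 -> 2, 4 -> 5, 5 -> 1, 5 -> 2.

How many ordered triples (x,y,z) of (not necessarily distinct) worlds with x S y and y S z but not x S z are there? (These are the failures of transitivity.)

10

Enumerating: (0,3,2), (0,5,1), (0,5,2), (1,5,2), (2,4,5), (3,2,4), (4,5,1), (4,5,2), (5,1,5), (5,2,4).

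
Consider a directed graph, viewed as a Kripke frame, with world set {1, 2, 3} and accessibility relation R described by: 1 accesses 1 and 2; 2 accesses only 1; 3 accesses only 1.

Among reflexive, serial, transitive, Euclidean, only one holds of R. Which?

serial

Reflexive: no — 2 is not related to itself.
Serial: yes — every world has a successor (e.g. 1 R 1).
Transitive: no — 3 R 1 and 1 R 2, but not 3 R 2.
Euclidean: no — 1 R 2 and 1 R 2, but not 2 R 2.
Only serial holds.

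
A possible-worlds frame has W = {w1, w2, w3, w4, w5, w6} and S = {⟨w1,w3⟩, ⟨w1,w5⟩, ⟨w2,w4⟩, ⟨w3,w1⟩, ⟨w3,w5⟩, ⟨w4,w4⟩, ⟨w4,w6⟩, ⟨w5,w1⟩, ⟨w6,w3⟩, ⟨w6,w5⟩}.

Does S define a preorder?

No

Reflexive: no — w1 is not related to itself.
Transitive: no — w2 S w4 and w4 S w6, but not w2 S w6.
So S is not a preorder.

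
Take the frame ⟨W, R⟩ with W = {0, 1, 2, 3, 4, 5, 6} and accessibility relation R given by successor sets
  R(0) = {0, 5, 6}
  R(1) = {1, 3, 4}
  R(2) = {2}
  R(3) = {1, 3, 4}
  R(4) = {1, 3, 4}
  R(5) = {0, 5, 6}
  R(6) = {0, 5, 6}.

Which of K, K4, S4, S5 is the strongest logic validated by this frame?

S5

Transitive (axiom 4): yes — every two-step R-path is closed by a direct edge.
Reflexive (axiom T): yes — every world is R-related to itself.
Euclidean (axiom 5): yes — any two successors of a common world are R-related.
So F validates K, K4, S4, S5. The strongest is S5.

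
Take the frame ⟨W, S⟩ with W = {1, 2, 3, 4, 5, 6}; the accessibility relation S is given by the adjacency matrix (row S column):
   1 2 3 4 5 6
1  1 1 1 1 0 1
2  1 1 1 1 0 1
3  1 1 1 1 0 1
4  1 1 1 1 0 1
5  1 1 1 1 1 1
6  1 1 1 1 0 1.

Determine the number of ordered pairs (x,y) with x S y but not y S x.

5

Enumerating: (5,1), (5,2), (5,3), (5,4), (5,6).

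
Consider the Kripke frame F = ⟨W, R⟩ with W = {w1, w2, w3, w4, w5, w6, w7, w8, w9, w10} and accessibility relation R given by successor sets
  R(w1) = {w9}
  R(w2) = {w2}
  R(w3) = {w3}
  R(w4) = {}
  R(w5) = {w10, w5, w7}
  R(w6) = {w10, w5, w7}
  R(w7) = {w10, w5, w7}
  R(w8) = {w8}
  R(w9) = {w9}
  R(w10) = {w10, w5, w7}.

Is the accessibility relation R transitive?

Yes

Transitive: yes — every two-step R-path is closed by a direct edge.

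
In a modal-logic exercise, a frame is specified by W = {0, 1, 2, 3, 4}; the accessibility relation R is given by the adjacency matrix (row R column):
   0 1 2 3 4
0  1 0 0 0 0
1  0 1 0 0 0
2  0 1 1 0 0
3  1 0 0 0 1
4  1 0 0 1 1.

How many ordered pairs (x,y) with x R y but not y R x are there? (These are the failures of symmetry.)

Enumerating: (2,1), (3,0), (4,0).

3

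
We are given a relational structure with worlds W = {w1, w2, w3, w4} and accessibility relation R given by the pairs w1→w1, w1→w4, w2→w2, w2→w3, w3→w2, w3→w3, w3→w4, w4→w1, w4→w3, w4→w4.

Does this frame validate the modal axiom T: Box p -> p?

The schema T characterises exactly the reflexive frames.
Reflexive: yes — every world is R-related to itself.

Yes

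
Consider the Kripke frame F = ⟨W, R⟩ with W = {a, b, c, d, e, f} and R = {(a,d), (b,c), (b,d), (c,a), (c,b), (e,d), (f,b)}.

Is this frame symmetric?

Symmetric: no — a R d but not d R a.

No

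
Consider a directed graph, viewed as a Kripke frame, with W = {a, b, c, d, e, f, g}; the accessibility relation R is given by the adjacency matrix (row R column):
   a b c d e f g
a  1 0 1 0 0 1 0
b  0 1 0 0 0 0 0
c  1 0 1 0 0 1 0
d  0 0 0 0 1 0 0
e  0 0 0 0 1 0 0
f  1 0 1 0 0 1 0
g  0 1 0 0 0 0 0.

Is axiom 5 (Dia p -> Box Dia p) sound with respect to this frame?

Yes

The schema 5 characterises exactly the Euclidean frames.
Euclidean: yes — any two successors of a common world are R-related.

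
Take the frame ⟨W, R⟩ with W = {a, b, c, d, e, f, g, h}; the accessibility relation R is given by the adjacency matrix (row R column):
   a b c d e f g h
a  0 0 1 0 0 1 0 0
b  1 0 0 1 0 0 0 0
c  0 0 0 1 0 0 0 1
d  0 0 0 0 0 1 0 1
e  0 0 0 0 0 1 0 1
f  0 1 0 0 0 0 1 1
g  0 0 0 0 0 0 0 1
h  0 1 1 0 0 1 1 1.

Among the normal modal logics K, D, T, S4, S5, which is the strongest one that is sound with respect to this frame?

Serial (axiom D): yes — every world has a successor (e.g. a R c).
Reflexive (axiom T): no — a is not related to itself.
Transitive (axiom 4): no — a R c and c R d, but not a R d.
Euclidean (axiom 5): no — a R c and a R f, but not c R f.
So F validates K, D; T would additionally require R to be reflexive. The strongest is D.

D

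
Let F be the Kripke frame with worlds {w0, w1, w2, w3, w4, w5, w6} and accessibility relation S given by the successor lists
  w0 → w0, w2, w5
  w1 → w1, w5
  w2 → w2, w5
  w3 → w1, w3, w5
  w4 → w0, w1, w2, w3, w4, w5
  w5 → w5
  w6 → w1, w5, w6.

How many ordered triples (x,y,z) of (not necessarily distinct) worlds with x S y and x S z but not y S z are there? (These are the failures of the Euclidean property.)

Enumerating: (w0,w2,w0), (w0,w5,w0), (w0,w5,w2), (w1,w5,w1), (w2,w5,w2), (w3,w1,w3), (w3,w5,w1), (w3,w5,w3), (w4,w0,w1), (w4,w0,w3), (w4,w0,w4), (w4,w1,w0), … and 18 more.
Total: 30.

30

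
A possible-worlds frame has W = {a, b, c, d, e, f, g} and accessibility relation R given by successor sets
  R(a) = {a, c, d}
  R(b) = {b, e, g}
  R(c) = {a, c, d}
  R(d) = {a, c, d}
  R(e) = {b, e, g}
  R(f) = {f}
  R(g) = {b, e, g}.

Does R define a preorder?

Yes

Reflexive: yes — every world is R-related to itself.
Transitive: yes — every two-step R-path is closed by a direct edge.
So R is a preorder.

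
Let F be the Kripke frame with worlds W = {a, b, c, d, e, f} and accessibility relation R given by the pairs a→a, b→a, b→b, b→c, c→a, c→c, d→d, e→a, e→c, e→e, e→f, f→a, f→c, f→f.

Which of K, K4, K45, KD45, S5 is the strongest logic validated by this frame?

K4

Transitive (axiom 4): yes — every two-step R-path is closed by a direct edge.
Euclidean (axiom 5): no — b R a and b R c, but not a R c.
Serial (axiom D): yes — every world has a successor (e.g. a R a).
Reflexive (axiom T): yes — every world is R-related to itself.
So F validates K, K4; K45 would additionally require R to be Euclidean. The strongest is K4.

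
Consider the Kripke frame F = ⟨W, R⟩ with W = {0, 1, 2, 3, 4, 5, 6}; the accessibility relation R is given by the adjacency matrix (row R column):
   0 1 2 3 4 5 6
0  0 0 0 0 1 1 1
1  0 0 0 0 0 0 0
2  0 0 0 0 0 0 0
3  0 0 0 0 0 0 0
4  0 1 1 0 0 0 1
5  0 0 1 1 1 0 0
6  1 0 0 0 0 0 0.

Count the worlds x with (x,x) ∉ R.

7

Enumerating: 0, 1, 2, 3, 4, 5, 6.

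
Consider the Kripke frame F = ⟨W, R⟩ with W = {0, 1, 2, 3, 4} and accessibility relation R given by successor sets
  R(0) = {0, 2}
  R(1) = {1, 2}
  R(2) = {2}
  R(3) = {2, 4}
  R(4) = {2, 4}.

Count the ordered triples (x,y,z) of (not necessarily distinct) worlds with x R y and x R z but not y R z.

Enumerating: (0,2,0), (1,2,1), (3,2,4), (4,2,4).

4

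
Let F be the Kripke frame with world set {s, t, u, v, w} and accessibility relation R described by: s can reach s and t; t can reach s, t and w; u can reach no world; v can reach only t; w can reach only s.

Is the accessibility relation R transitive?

No

Transitive: no — s R t and t R w, but not s R w.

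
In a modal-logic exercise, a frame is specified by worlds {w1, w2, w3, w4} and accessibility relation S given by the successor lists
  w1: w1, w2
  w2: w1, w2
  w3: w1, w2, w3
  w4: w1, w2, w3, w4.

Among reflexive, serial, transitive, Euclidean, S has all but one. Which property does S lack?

Reflexive: yes — every world is S-related to itself.
Serial: yes — every world has a successor (e.g. w1 S w1).
Transitive: yes — every two-step S-path is closed by a direct edge.
Euclidean: no — w4 S w1 and w4 S w3, but not w1 S w3.
Only Euclidean fails.

Euclidean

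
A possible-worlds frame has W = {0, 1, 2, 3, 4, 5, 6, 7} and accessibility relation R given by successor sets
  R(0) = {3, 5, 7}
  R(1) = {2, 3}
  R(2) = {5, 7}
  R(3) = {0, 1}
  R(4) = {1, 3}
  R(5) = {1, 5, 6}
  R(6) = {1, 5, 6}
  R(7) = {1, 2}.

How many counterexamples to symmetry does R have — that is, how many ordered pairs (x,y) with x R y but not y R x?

9

Enumerating: (0,5), (0,7), (1,2), (2,5), (4,1), (4,3), (5,1), (6,1), (7,1).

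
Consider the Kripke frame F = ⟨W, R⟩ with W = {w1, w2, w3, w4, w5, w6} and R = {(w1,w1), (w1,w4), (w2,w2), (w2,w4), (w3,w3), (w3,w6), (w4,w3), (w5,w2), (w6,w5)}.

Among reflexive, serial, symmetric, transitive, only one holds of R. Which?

Reflexive: no — w4 is not related to itself.
Serial: yes — every world has a successor (e.g. w1 R w1).
Symmetric: no — w1 R w4 but not w4 R w1.
Transitive: no — w1 R w4 and w4 R w3, but not w1 R w3.
Only serial holds.

serial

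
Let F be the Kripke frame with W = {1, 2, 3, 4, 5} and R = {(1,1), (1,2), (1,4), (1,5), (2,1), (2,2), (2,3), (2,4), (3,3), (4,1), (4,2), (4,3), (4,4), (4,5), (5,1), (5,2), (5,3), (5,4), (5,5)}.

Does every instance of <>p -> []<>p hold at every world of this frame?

No

The schema 5 characterises exactly the Euclidean frames.
Euclidean: no — 1 R 2 and 1 R 5, but not 2 R 5.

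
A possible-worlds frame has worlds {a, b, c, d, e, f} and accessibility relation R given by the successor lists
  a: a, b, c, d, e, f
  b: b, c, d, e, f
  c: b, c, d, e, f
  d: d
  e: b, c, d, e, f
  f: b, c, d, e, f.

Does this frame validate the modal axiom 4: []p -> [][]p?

The schema 4 characterises exactly the transitive frames.
Transitive: yes — every two-step R-path is closed by a direct edge.

Yes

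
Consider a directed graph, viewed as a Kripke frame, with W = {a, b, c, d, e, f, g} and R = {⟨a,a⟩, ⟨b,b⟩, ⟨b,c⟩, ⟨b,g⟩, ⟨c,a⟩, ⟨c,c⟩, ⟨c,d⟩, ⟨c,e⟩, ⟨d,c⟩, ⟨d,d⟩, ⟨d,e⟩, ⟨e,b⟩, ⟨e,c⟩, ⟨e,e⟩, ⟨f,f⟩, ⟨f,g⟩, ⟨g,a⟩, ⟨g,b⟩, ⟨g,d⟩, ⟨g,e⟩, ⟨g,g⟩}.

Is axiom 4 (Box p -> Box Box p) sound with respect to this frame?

No

By correspondence theory, 4 is valid on a frame iff R is transitive.
Transitive: no — b R c and c R a, but not b R a.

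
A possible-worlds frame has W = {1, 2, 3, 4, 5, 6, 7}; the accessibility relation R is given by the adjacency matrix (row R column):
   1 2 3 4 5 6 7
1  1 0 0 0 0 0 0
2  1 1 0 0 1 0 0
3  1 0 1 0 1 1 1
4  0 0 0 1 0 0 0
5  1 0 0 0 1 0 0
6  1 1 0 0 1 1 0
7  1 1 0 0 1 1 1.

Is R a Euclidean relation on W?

Euclidean: no — 2 R 1 and 2 R 5, but not 1 R 5.

No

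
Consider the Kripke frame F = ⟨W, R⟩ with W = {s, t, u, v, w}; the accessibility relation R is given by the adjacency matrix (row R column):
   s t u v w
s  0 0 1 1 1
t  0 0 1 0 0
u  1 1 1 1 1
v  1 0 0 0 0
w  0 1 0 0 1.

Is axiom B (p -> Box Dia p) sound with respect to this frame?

The schema B characterises exactly the symmetric frames.
Symmetric: no — s R w but not w R s.

No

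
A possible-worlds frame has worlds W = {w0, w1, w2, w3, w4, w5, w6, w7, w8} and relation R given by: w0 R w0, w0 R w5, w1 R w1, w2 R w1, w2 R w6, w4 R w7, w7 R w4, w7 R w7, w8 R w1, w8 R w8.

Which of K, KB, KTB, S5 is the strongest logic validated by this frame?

Symmetric (axiom B): no — w0 R w5 but not w5 R w0.
Reflexive (axiom T): no — w2 is not related to itself.
Euclidean (axiom 5): no — w2 R w1 and w2 R w6, but not w1 R w6.
So F validates K; KB would additionally require R to be symmetric. The strongest is K.

K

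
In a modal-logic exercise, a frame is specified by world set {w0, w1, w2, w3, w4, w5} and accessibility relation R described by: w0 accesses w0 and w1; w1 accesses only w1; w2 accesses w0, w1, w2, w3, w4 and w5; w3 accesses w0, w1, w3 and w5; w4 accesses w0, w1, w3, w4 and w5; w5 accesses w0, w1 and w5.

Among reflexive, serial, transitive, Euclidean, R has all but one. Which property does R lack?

Euclidean

Reflexive: yes — every world is R-related to itself.
Serial: yes — every world has a successor (e.g. w0 R w0).
Transitive: yes — every two-step R-path is closed by a direct edge.
Euclidean: no — w2 R w0 and w2 R w3, but not w0 R w3.
Only Euclidean fails.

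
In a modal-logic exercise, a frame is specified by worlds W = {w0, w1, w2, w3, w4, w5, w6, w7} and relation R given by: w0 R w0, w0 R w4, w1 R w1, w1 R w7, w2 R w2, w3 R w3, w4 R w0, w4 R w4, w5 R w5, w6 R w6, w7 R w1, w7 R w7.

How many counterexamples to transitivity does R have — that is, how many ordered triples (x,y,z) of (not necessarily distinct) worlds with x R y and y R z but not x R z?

0

R is transitive; there are no such tuples.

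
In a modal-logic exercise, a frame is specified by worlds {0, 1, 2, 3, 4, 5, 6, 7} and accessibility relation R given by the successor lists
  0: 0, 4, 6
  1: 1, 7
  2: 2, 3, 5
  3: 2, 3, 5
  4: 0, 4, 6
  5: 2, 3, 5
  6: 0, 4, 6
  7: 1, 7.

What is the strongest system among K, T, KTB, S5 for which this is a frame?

S5

Reflexive (axiom T): yes — every world is R-related to itself.
Symmetric (axiom B): yes — every pair in R has its reverse in R.
Euclidean (axiom 5): yes — any two successors of a common world are R-related.
So F validates K, T, KTB, S5. The strongest is S5.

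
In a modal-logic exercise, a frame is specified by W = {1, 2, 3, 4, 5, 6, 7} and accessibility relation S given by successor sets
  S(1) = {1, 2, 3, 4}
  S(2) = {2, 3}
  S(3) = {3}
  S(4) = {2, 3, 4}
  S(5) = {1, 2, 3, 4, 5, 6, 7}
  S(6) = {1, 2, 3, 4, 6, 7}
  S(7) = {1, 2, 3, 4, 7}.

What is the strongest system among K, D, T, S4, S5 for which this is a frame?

S4

Serial (axiom D): yes — every world has a successor (e.g. 1 S 1).
Reflexive (axiom T): yes — every world is S-related to itself.
Transitive (axiom 4): yes — every two-step S-path is closed by a direct edge.
Euclidean (axiom 5): no — 1 S 2 and 1 S 4, but not 2 S 4.
So F validates K, D, T, S4; S5 would additionally require S to be Euclidean. The strongest is S4.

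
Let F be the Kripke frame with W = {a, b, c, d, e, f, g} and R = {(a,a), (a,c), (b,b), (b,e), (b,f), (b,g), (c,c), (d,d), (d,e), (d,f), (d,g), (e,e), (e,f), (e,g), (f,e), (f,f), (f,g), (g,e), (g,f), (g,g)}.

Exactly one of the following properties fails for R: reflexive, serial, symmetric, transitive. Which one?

symmetric

Reflexive: yes — every world is R-related to itself.
Serial: yes — every world has a successor (e.g. a R a).
Symmetric: no — a R c but not c R a.
Transitive: yes — every two-step R-path is closed by a direct edge.
Only symmetric fails.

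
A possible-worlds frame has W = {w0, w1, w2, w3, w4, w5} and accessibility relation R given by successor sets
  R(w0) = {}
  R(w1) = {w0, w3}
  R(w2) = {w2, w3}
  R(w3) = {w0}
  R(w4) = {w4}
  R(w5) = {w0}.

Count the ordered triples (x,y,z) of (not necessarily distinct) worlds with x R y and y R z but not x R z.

1

Enumerating: (w2,w3,w0).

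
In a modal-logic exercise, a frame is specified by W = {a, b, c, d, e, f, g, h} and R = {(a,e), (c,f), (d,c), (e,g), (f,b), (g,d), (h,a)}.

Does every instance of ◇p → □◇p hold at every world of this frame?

No

The schema 5 characterises exactly the Euclidean frames.
Euclidean: no — a R e and a R e, but not e R e.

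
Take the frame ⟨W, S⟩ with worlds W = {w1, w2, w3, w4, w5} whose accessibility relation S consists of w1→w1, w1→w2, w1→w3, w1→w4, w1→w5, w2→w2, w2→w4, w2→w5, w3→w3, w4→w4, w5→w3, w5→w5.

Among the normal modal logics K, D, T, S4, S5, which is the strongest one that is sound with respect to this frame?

Serial (axiom D): yes — every world has a successor (e.g. w1 S w1).
Reflexive (axiom T): yes — every world is S-related to itself.
Transitive (axiom 4): no — w2 S w5 and w5 S w3, but not w2 S w3.
Euclidean (axiom 5): no — w1 S w2 and w1 S w3, but not w2 S w3.
So F validates K, D, T; S4 would additionally require S to be transitive. The strongest is T.

T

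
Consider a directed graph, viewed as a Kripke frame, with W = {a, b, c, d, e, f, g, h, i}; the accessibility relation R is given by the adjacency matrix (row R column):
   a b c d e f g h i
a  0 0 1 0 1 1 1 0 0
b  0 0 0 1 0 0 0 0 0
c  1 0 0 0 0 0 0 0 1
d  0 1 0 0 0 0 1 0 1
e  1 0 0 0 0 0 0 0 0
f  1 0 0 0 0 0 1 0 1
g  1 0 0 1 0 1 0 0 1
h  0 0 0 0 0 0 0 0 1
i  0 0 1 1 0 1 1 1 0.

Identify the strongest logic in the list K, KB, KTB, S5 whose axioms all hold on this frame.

Symmetric (axiom B): yes — every pair in R has its reverse in R.
Reflexive (axiom T): no — a is not related to itself.
Euclidean (axiom 5): no — a R c and a R e, but not c R e.
So F validates K, KB; KTB would additionally require R to be reflexive. The strongest is KB.

KB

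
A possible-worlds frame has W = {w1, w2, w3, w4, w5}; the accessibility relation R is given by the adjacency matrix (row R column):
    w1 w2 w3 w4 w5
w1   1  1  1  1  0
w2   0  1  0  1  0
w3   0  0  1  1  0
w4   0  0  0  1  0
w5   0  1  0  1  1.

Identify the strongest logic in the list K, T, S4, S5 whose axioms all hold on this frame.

S4

Reflexive (axiom T): yes — every world is R-related to itself.
Transitive (axiom 4): yes — every two-step R-path is closed by a direct edge.
Euclidean (axiom 5): no — w1 R w2 and w1 R w3, but not w2 R w3.
So F validates K, T, S4; S5 would additionally require R to be Euclidean. The strongest is S4.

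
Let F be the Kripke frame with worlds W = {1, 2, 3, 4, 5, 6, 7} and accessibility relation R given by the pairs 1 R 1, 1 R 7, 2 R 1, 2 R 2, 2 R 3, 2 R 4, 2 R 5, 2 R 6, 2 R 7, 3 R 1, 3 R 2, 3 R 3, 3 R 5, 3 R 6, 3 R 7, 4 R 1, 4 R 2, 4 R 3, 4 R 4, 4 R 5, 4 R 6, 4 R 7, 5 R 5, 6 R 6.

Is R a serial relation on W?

No

Serial: no — 7 has no R-successor.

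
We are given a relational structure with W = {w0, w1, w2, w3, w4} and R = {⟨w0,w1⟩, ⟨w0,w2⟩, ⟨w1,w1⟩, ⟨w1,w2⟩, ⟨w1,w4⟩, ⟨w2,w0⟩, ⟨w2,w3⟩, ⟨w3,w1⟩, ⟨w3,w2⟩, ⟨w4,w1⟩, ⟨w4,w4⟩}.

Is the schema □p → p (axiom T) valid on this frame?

By correspondence theory, T is valid on a frame iff R is reflexive.
Reflexive: no — w0 is not related to itself.

No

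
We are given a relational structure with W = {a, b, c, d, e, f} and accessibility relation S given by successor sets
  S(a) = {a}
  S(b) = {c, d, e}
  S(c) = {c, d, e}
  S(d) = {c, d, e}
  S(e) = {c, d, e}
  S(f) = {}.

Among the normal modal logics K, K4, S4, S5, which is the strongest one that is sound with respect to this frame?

K4

Transitive (axiom 4): yes — every two-step S-path is closed by a direct edge.
Reflexive (axiom T): no — b is not related to itself.
Euclidean (axiom 5): yes — any two successors of a common world are S-related.
So F validates K, K4; S4 would additionally require S to be reflexive. The strongest is K4.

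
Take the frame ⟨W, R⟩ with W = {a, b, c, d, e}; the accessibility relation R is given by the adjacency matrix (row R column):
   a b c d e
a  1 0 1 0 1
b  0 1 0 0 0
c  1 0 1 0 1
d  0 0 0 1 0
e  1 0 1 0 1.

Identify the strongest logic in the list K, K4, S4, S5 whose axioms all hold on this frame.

S5

Transitive (axiom 4): yes — every two-step R-path is closed by a direct edge.
Reflexive (axiom T): yes — every world is R-related to itself.
Euclidean (axiom 5): yes — any two successors of a common world are R-related.
So F validates K, K4, S4, S5. The strongest is S5.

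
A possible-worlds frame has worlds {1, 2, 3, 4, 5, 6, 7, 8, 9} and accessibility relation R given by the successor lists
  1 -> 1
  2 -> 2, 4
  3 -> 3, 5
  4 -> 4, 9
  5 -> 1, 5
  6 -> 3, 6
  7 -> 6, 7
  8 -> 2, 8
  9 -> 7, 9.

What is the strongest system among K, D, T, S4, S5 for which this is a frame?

Serial (axiom D): yes — every world has a successor (e.g. 1 R 1).
Reflexive (axiom T): yes — every world is R-related to itself.
Transitive (axiom 4): no — 2 R 4 and 4 R 9, but not 2 R 9.
Euclidean (axiom 5): no — 2 R 4 and 2 R 2, but not 4 R 2.
So F validates K, D, T; S4 would additionally require R to be transitive. The strongest is T.

T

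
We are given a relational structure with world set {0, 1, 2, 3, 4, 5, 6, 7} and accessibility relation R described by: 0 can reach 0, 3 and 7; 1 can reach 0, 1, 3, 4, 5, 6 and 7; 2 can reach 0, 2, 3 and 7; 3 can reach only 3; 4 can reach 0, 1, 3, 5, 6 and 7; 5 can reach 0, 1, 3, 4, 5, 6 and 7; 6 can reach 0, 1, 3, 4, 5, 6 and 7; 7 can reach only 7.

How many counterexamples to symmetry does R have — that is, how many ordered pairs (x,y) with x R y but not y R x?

Enumerating: (0,3), (0,7), (1,0), (1,3), (1,7), (2,0), (2,3), (2,7), (4,0), (4,3), (4,7), (5,0), (5,3), (5,7), (6,0), (6,3), (6,7).

17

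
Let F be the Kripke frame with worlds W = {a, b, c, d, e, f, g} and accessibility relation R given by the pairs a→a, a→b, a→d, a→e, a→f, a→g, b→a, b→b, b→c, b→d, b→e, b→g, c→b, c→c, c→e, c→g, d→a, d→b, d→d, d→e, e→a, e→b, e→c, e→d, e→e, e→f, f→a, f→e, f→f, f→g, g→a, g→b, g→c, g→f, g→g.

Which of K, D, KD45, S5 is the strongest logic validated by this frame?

D

Serial (axiom D): yes — every world has a successor (e.g. a R a).
Euclidean (axiom 5): no — a R b and a R f, but not b R f.
Transitive (axiom 4): no — a R b and b R c, but not a R c.
Reflexive (axiom T): yes — every world is R-related to itself.
So F validates K, D; KD45 would additionally require R to be Euclidean and transitive. The strongest is D.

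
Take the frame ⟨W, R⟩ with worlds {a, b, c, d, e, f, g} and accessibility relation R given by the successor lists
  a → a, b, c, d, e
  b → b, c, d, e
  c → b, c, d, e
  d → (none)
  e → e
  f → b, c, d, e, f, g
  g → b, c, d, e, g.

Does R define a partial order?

Reflexive: no — d is not related to itself.
Transitive: yes — every two-step R-path is closed by a direct edge.
Antisymmetric: no — b R c and c R b with b ≠ c.
So R is not a partial order.

No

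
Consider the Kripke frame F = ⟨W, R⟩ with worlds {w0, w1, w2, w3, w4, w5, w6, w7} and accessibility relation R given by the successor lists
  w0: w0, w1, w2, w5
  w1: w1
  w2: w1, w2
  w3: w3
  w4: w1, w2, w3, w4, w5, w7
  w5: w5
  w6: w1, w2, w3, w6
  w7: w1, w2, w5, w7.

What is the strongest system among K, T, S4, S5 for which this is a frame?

S4

Reflexive (axiom T): yes — every world is R-related to itself.
Transitive (axiom 4): yes — every two-step R-path is closed by a direct edge.
Euclidean (axiom 5): no — w0 R w1 and w0 R w2, but not w1 R w2.
So F validates K, T, S4; S5 would additionally require R to be Euclidean. The strongest is S4.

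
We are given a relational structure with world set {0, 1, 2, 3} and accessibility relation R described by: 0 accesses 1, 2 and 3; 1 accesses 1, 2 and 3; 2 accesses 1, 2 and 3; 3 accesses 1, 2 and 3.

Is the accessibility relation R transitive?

Transitive: yes — every two-step R-path is closed by a direct edge.

Yes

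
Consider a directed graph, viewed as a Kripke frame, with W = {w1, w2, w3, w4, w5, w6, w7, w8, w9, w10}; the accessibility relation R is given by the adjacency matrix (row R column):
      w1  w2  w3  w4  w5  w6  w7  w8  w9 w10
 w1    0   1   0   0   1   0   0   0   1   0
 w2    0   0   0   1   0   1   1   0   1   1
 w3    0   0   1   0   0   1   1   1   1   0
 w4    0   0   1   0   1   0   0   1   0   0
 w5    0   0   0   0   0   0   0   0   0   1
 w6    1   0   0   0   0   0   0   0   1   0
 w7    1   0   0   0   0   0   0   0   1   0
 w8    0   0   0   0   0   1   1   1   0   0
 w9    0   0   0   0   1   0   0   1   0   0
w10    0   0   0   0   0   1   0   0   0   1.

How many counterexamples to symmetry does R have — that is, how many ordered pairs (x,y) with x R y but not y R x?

25

Enumerating: (w1,w2), (w1,w5), (w1,w9), (w10,w6), (w2,w10), (w2,w4), (w2,w6), (w2,w7), (w2,w9), (w3,w6), (w3,w7), (w3,w8), … and 13 more.
Total: 25.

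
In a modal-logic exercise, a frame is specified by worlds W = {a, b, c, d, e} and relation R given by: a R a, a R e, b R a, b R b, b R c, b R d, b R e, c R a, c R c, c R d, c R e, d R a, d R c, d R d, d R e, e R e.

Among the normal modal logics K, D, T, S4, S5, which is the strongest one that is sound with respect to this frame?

Serial (axiom D): yes — every world has a successor (e.g. a R a).
Reflexive (axiom T): yes — every world is R-related to itself.
Transitive (axiom 4): yes — every two-step R-path is closed by a direct edge.
Euclidean (axiom 5): no — b R a and b R c, but not a R c.
So F validates K, D, T, S4; S5 would additionally require R to be Euclidean. The strongest is S4.

S4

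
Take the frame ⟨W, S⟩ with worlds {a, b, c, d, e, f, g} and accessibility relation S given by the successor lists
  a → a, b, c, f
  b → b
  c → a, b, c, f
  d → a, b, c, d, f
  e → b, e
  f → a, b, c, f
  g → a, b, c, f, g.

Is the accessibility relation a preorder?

Reflexive: yes — every world is S-related to itself.
Transitive: yes — every two-step S-path is closed by a direct edge.
So S is a preorder.

Yes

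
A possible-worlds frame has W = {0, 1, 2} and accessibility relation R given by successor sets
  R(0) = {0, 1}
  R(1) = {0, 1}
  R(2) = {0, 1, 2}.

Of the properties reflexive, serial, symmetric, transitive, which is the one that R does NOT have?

symmetric

Reflexive: yes — every world is R-related to itself.
Serial: yes — every world has a successor (e.g. 0 R 0).
Symmetric: no — 2 R 0 but not 0 R 2.
Transitive: yes — every two-step R-path is closed by a direct edge.
Only symmetric fails.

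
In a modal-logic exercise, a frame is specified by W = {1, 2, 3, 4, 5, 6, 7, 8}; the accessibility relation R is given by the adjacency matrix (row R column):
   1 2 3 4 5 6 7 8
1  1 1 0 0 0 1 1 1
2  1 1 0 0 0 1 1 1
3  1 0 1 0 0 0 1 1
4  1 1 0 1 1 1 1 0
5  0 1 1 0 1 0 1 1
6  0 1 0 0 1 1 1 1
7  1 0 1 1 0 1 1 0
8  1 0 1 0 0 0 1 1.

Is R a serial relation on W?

Serial: yes — every world has a successor (e.g. 1 R 1).

Yes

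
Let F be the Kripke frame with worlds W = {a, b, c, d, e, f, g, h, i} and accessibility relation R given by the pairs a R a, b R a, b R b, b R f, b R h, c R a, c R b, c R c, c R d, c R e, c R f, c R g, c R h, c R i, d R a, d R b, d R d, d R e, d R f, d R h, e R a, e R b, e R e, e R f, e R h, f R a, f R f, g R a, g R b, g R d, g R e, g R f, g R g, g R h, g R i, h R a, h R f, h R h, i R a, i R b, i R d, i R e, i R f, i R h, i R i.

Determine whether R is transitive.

Transitive: yes — every two-step R-path is closed by a direct edge.

Yes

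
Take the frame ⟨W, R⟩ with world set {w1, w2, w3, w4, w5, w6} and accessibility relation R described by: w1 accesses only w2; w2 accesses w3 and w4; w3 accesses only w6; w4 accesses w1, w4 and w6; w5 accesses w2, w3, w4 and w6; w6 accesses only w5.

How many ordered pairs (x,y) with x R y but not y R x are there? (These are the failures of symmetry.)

Enumerating: (w1,w2), (w2,w3), (w2,w4), (w3,w6), (w4,w1), (w4,w6), (w5,w2), (w5,w3), (w5,w4).

9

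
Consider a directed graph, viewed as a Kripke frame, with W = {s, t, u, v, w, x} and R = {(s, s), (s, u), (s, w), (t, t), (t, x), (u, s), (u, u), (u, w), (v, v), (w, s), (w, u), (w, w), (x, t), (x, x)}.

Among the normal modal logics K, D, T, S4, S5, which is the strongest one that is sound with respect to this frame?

S5

Serial (axiom D): yes — every world has a successor (e.g. s R s).
Reflexive (axiom T): yes — every world is R-related to itself.
Transitive (axiom 4): yes — every two-step R-path is closed by a direct edge.
Euclidean (axiom 5): yes — any two successors of a common world are R-related.
So F validates K, D, T, S4, S5. The strongest is S5.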